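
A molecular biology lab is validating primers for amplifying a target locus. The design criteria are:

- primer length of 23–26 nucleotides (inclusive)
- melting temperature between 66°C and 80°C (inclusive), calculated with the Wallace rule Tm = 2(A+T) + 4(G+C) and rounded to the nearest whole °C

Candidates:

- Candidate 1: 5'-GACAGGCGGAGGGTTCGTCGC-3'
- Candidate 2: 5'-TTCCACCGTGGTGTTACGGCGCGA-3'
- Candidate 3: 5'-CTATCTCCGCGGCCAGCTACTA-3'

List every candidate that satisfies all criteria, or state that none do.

Candidate 1 (21 nt, A=3 T=3 G=10 C=5): length 21, outside 23–26 ✗; Tm = 2·6 + 4·15 = 72°C ✓ — fails.
Candidate 2 (24 nt, A=3 T=6 G=8 C=7): length 24 ✓; Tm = 2·9 + 4·15 = 78°C ✓ — passes.
Candidate 3 (22 nt, A=4 T=5 G=4 C=9): length 22, outside 23–26 ✗; Tm = 2·9 + 4·13 = 70°C ✓ — fails.

Candidate 2 only.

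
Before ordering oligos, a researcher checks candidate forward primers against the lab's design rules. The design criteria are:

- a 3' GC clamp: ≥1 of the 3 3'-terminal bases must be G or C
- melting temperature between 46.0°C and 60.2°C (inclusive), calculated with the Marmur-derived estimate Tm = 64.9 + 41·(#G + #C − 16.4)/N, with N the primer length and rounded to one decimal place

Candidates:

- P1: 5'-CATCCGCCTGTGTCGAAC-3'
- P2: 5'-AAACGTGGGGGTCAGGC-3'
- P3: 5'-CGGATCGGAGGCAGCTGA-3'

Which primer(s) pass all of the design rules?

P1, P2 and P3.

P1 (18 nt, A=3 T=4 G=4 C=7): 3' end AAC has 1 G/C ✓; Tm = 64.9 + 41·(11 − 16.4)/18 = 52.6°C ✓ — passes.
P2 (17 nt, A=4 T=2 G=8 C=3): 3' end GGC has 3 G/C ✓; Tm = 64.9 + 41·(11 − 16.4)/17 = 51.9°C ✓ — passes.
P3 (18 nt, A=4 T=2 G=8 C=4): 3' end TGA has 1 G/C ✓; Tm = 64.9 + 41·(12 − 16.4)/18 = 54.9°C ✓ — passes.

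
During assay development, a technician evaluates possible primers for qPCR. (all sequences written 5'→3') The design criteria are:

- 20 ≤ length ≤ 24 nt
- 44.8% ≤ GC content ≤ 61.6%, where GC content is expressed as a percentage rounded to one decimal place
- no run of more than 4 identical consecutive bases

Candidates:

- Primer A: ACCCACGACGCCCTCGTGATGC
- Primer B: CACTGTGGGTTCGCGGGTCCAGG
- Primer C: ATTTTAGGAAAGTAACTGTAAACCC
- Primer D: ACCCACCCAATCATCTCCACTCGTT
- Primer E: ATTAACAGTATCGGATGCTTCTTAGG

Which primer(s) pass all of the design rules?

Primer A (22 nt, A=4 T=3 G=5 C=10): length 22 ✓; GC 15/22 = 68.2%, outside 44.8–61.6% ✗; longest run = 3 ✓ — fails.
Primer B (23 nt, A=2 T=5 G=10 C=6): length 23 ✓; GC 16/23 = 69.6%, outside 44.8–61.6% ✗; longest run = 3 ✓ — fails.
Primer C (25 nt, A=10 T=7 G=4 C=4): length 25, outside 20–24 ✗; GC 8/25 = 32.0%, outside 44.8–61.6% ✗; longest run = 4 ✓ — fails.
Primer D (25 nt, A=6 T=6 G=1 C=12): length 25, outside 20–24 ✗; GC 13/25 = 52.0% ✓; longest run = 3 ✓ — fails.
Primer E (26 nt, A=7 T=9 G=6 C=4): length 26, outside 20–24 ✗; GC 10/26 = 38.5%, outside 44.8–61.6% ✗; longest run = 2 ✓ — fails.

None of the candidates satisfy all criteria.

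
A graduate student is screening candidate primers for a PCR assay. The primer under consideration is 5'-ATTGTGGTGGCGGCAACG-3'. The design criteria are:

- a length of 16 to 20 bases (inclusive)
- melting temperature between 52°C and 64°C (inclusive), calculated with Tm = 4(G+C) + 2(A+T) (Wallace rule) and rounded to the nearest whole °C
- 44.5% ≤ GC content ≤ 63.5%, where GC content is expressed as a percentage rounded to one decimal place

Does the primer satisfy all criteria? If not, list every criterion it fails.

Meets all criteria.

Base counts: A=3, T=4, G=8, C=3 (length 18).
length: length 18 ✓
Tm: Tm = 2·7 + 4·11 = 58°C ✓
GC content: GC 11/18 = 61.1% ✓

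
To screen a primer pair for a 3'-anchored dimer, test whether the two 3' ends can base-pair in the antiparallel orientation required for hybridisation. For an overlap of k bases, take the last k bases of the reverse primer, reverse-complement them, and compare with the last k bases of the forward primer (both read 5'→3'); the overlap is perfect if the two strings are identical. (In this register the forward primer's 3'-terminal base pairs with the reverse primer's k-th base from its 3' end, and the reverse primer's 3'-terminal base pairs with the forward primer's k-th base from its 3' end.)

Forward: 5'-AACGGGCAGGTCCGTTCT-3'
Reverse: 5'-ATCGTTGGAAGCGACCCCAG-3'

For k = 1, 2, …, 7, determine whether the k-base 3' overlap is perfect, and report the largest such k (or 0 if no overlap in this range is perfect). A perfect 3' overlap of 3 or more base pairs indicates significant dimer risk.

Last 7 bases (5'→3') — forward …CCGTTCT, reverse …ACCCCAG.
Reverse complement of the reverse primer's last 7 bases: CTGGGGT; its first k bases are the reverse complement of the reverse primer's last k bases, so a perfect k-base overlap needs the forward primer's last k bases to equal them.
Comparing (forward last k vs required): k=1: T vs C ✗; k=2: CT vs CT ✓; k=3: TCT vs CTG ✗; k=4: TTCT vs CTGG ✗; k=5: GTTCT vs CTGGG ✗; k=6: CGTTCT vs CTGGGG ✗; k=7: CCGTTCT vs CTGGGGT ✗.
Only k = 2 is perfect, so the longest perfect 3' overlap is 2.

Longest perfect overlap: 2 complementary base pairs; below the dimer-risk threshold (threshold 3).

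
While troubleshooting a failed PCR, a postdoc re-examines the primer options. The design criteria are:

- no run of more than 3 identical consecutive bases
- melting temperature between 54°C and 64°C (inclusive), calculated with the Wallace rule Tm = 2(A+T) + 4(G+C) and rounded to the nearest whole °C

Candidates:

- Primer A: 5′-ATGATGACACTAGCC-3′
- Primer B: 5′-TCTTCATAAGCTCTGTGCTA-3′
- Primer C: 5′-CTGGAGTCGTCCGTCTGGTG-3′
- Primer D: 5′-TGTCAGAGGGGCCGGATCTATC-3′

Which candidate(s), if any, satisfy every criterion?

Primer B only.

Primer A (15 nt, A=5 T=3 G=3 C=4): longest run = 2 ✓; Tm = 2·8 + 4·7 = 44°C, outside 54–64°C ✗ — fails.
Primer B (20 nt, A=4 T=8 G=3 C=5): longest run = 2 ✓; Tm = 2·12 + 4·8 = 56°C ✓ — passes.
Primer C (20 nt, A=1 T=6 G=8 C=5): longest run = 2 ✓; Tm = 2·7 + 4·13 = 66°C, outside 54–64°C ✗ — fails.
Primer D (22 nt, A=4 T=5 G=8 C=5): longest run = 4, exceeds 3 ✗; Tm = 2·9 + 4·13 = 70°C, outside 54–64°C ✗ — fails.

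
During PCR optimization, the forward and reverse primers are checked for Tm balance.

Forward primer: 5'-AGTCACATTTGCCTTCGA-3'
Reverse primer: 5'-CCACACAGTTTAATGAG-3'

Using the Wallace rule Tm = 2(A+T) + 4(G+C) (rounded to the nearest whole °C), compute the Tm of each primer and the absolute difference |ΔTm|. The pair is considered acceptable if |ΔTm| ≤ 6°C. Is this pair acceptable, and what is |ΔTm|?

|ΔTm| = 4°C; the pair is acceptable.

Forward: A=4 T=6 G=3 C=5 → Tm = 2·10 + 4·8 = 52°C.
Reverse: A=6 T=4 G=3 C=4 → Tm = 2·10 + 4·7 = 48°C.
|ΔTm| = |52 − 48| = 4°C, ≤ 6°C.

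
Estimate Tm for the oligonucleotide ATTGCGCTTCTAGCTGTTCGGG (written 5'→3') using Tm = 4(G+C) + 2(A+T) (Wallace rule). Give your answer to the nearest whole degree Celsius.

68°C

Base counts: A=2, T=8, G=7, C=5 (length 22).
Tm = 2·(2+8) + 4·(7+5) = 2·10 + 4·12 = 20 + 48 = 68°C.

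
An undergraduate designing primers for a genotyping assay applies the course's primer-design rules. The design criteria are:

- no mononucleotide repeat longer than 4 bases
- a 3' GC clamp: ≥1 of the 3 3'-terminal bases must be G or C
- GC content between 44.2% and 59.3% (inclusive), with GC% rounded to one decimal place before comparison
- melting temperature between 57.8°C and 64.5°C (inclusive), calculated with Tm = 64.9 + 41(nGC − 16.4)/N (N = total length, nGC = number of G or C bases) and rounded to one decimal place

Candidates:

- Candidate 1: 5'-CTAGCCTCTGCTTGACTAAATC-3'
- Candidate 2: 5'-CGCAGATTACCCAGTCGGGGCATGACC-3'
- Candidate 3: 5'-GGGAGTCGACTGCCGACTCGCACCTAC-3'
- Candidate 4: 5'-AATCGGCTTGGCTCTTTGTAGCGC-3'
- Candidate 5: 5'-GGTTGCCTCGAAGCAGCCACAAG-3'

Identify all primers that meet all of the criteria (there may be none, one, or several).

Candidate 4 only.

Candidate 1 (22 nt, A=5 T=7 G=3 C=7): longest run = 3 ✓; 3' end ATC has 1 G/C ✓; GC 10/22 = 45.5% ✓; Tm = 64.9 + 41·(10 − 16.4)/22 = 53.0°C, outside 57.8–64.5°C ✗ — fails.
Candidate 2 (27 nt, A=6 T=4 G=8 C=9): longest run = 4 ✓; 3' end ACC has 2 G/C ✓; GC 17/27 = 63.0%, outside 44.2–59.3% ✗; Tm = 64.9 + 41·(17 − 16.4)/27 = 65.8°C, outside 57.8–64.5°C ✗ — fails.
Candidate 3 (27 nt, A=5 T=4 G=8 C=10): longest run = 3 ✓; 3' end TAC has 1 G/C ✓; GC 18/27 = 66.7%, outside 44.2–59.3% ✗; Tm = 64.9 + 41·(18 − 16.4)/27 = 67.3°C, outside 57.8–64.5°C ✗ — fails.
Candidate 4 (24 nt, A=3 T=8 G=7 C=6): longest run = 3 ✓; 3' end CGC has 3 G/C ✓; GC 13/24 = 54.2% ✓; Tm = 64.9 + 41·(13 − 16.4)/24 = 59.1°C ✓ — passes.
Candidate 5 (23 nt, A=6 T=3 G=7 C=7): longest run = 2 ✓; 3' end AAG has 1 G/C ✓; GC 14/23 = 60.9%, outside 44.2–59.3% ✗; Tm = 64.9 + 41·(14 − 16.4)/23 = 60.6°C ✓ — fails.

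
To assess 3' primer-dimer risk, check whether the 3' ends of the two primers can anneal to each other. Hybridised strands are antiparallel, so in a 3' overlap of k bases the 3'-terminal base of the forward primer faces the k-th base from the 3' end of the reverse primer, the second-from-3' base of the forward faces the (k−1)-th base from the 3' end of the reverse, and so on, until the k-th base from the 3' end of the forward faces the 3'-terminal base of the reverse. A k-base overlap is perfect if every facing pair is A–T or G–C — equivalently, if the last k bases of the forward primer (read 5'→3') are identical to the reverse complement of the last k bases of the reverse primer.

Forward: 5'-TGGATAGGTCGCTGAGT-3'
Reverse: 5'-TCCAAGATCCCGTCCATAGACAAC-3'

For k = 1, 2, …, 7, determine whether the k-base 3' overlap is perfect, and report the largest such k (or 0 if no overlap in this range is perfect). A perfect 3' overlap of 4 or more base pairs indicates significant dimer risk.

Longest perfect overlap: 2 complementary base pairs; below the dimer-risk threshold (threshold 4).

Last 7 bases (5'→3') — forward …GCTGAGT, reverse …AGACAAC.
Reverse complement of the reverse primer's last 7 bases: GTTGTCT; its first k bases are the reverse complement of the reverse primer's last k bases, so a perfect k-base overlap needs the forward primer's last k bases to equal them.
Comparing (forward last k vs required): k=1: T vs G ✗; k=2: GT vs GT ✓; k=3: AGT vs GTT ✗; k=4: GAGT vs GTTG ✗; k=5: TGAGT vs GTTGT ✗; k=6: CTGAGT vs GTTGTC ✗; k=7: GCTGAGT vs GTTGTCT ✗.
Only k = 2 is perfect, so the longest perfect 3' overlap is 2.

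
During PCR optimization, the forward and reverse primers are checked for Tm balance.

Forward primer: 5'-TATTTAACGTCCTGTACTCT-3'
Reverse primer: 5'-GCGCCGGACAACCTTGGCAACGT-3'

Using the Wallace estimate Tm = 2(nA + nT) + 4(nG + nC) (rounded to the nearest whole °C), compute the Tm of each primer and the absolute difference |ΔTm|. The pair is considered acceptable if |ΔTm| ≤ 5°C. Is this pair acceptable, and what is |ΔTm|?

Forward: A=4 T=9 G=2 C=5 → Tm = 2·13 + 4·7 = 54°C.
Reverse: A=5 T=3 G=7 C=8 → Tm = 2·8 + 4·15 = 76°C.
|ΔTm| = |54 − 76| = 22°C, > 5°C.

|ΔTm| = 22°C; the pair is not acceptable.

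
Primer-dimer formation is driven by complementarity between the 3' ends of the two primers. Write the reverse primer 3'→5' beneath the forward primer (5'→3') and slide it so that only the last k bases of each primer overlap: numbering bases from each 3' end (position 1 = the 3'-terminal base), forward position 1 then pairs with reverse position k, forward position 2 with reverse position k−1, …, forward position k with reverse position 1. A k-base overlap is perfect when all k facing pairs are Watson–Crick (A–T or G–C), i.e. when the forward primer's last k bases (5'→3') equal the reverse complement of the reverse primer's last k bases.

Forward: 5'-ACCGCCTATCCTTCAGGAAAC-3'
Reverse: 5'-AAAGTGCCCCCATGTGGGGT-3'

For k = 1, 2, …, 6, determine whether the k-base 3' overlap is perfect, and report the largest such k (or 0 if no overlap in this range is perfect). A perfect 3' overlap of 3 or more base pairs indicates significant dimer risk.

Longest perfect overlap: 2 complementary base pairs; below the dimer-risk threshold (threshold 3).

Last 6 bases (5'→3') — forward …GGAAAC, reverse …TGGGGT.
Reverse complement of the reverse primer's last 6 bases: ACCCCA; its first k bases are the reverse complement of the reverse primer's last k bases, so a perfect k-base overlap needs the forward primer's last k bases to equal them.
Comparing (forward last k vs required): k=1: C vs A ✗; k=2: AC vs AC ✓; k=3: AAC vs ACC ✗; k=4: AAAC vs ACCC ✗; k=5: GAAAC vs ACCCC ✗; k=6: GGAAAC vs ACCCCA ✗.
Only k = 2 is perfect, so the longest perfect 3' overlap is 2.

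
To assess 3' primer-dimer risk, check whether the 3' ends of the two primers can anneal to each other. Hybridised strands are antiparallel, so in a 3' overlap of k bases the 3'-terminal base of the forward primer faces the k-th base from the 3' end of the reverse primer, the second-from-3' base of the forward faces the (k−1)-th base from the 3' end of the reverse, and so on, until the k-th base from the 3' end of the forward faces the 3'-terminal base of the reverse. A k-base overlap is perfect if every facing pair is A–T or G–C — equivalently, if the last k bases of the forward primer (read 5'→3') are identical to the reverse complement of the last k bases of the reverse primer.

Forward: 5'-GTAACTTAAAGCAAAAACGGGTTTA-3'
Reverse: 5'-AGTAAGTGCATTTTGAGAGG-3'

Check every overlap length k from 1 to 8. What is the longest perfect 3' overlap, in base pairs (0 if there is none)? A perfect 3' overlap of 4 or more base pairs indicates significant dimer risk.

Longest perfect overlap: 0 complementary base pairs; below the dimer-risk threshold (threshold 4).

Last 8 bases (5'→3') — forward …CGGGTTTA, reverse …TTGAGAGG.
Reverse complement of the reverse primer's last 8 bases: CCTCTCAA; its first k bases are the reverse complement of the reverse primer's last k bases, so a perfect k-base overlap needs the forward primer's last k bases to equal them.
Comparing (forward last k vs required): k=1: A vs C ✗; k=2: TA vs CC ✗; k=3: TTA vs CCT ✗; k=4: TTTA vs CCTC ✗; k=5: GTTTA vs CCTCT ✗; k=6: GGTTTA vs CCTCTC ✗; k=7: GGGTTTA vs CCTCTCA ✗; k=8: CGGGTTTA vs CCTCTCAA ✗.
No overlap length from 1 to 8 is perfect, so the longest perfect 3' overlap is 0.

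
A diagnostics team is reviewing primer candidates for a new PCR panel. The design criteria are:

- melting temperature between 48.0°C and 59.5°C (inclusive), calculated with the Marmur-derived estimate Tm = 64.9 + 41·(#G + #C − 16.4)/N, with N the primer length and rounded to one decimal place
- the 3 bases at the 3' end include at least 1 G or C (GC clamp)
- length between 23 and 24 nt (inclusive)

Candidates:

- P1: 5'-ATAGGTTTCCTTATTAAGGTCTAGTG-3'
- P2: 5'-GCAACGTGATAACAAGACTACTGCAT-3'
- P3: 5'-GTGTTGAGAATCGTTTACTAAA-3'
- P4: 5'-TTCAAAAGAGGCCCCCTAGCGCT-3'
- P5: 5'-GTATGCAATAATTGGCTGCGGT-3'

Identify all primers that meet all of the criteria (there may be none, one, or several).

P4 only.

P1 (26 nt, A=6 T=11 G=6 C=3): Tm = 64.9 + 41·(9 − 16.4)/26 = 53.2°C ✓; 3' end GTG has 2 G/C ✓; length 26, outside 23–24 ✗ — fails.
P2 (26 nt, A=10 T=5 G=5 C=6): Tm = 64.9 + 41·(11 − 16.4)/26 = 56.4°C ✓; 3' end CAT has 1 G/C ✓; length 26, outside 23–24 ✗ — fails.
P3 (22 nt, A=7 T=8 G=5 C=2): Tm = 64.9 + 41·(7 − 16.4)/22 = 47.4°C, outside 48.0–59.5°C ✗; 3' end AAA has 0 G/C, need ≥1 ✗; length 22, outside 23–24 ✗ — fails.
P4 (23 nt, A=6 T=4 G=5 C=8): Tm = 64.9 + 41·(13 − 16.4)/23 = 58.8°C ✓; 3' end GCT has 2 G/C ✓; length 23 ✓ — passes.
P5 (22 nt, A=5 T=7 G=7 C=3): Tm = 64.9 + 41·(10 − 16.4)/22 = 53.0°C ✓; 3' end GGT has 2 G/C ✓; length 22, outside 23–24 ✗ — fails.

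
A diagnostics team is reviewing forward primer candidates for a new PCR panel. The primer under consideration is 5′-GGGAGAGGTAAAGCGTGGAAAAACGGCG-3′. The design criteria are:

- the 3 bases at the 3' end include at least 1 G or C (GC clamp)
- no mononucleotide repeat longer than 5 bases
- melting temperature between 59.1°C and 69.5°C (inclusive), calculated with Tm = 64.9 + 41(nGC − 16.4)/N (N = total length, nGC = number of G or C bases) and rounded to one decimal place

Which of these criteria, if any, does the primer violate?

Meets all criteria.

Base counts: A=10, T=2, G=13, C=3 (length 28).
GC clamp: 3' end GCG has 3 G/C ✓
homopolymer run: longest run = 5 ✓
Tm: Tm = 64.9 + 41·(16 − 16.4)/28 = 64.3°C ✓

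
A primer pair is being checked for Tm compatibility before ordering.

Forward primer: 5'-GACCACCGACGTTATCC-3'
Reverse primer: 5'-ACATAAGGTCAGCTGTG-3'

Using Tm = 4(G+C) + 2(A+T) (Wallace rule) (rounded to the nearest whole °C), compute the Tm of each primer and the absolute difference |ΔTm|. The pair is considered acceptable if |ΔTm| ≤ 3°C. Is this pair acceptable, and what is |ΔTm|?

Forward: A=4 T=3 G=3 C=7 → Tm = 2·7 + 4·10 = 54°C.
Reverse: A=5 T=4 G=5 C=3 → Tm = 2·9 + 4·8 = 50°C.
|ΔTm| = |54 − 50| = 4°C, > 3°C.

|ΔTm| = 4°C; the pair is not acceptable.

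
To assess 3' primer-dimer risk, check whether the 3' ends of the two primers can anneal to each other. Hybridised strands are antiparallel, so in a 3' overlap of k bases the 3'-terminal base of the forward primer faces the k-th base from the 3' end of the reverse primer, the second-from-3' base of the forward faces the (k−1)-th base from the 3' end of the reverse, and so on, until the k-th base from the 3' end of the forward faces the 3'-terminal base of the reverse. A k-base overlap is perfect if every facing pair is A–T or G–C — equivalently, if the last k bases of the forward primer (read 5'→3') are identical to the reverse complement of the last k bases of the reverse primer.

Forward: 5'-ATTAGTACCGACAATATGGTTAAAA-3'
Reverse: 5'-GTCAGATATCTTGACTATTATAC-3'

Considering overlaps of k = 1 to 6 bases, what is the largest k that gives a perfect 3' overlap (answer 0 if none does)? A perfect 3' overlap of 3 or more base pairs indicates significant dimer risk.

Last 6 bases (5'→3') — forward …TTAAAA, reverse …TTATAC.
Reverse complement of the reverse primer's last 6 bases: GTATAA; its first k bases are the reverse complement of the reverse primer's last k bases, so a perfect k-base overlap needs the forward primer's last k bases to equal them.
Comparing (forward last k vs required): k=1: A vs G ✗; k=2: AA vs GT ✗; k=3: AAA vs GTA ✗; k=4: AAAA vs GTAT ✗; k=5: TAAAA vs GTATA ✗; k=6: TTAAAA vs GTATAA ✗.
No overlap length from 1 to 6 is perfect, so the longest perfect 3' overlap is 0.

Longest perfect overlap: 0 complementary base pairs; below the dimer-risk threshold (threshold 3).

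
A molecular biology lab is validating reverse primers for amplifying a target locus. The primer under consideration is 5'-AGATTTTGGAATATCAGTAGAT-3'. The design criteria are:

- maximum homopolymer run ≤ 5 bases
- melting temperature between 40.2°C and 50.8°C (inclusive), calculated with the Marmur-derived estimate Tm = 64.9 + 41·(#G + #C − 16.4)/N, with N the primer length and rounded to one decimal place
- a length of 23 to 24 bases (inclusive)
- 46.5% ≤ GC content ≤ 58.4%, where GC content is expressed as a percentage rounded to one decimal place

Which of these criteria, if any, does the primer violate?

Base counts: A=8, T=8, G=5, C=1 (length 22).
homopolymer run: longest run = 4 ✓
Tm: Tm = 64.9 + 41·(6 − 16.4)/22 = 45.5°C ✓
length: length 22, outside 23–24 ✗
GC content: GC 6/22 = 27.3%, outside 46.5–58.4% ✗

Fails: length, GC content.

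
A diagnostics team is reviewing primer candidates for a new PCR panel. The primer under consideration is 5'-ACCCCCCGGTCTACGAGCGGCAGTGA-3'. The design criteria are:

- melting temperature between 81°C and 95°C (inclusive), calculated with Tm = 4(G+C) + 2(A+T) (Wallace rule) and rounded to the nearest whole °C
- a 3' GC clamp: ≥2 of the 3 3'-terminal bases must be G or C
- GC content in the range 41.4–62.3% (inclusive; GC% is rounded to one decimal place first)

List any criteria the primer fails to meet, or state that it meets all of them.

Base counts: A=5, T=3, G=8, C=10 (length 26).
Tm: Tm = 2·8 + 4·18 = 88°C ✓
GC clamp: 3' end TGA has 1 G/C, need ≥2 ✗
GC content: GC 18/26 = 69.2%, outside 41.4–62.3% ✗

Fails: GC clamp, GC content.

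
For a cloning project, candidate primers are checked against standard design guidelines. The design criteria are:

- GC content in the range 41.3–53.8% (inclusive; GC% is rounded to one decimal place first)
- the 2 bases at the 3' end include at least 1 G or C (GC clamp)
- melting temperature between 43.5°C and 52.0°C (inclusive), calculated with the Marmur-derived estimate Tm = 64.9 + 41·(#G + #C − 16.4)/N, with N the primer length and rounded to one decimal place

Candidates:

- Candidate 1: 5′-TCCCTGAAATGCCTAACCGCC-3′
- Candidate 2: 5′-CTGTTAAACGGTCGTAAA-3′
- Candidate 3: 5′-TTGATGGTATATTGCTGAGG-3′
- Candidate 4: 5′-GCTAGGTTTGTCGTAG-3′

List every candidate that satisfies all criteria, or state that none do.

Candidate 1 (21 nt, A=5 T=4 G=3 C=9): GC 12/21 = 57.1%, outside 41.3–53.8% ✗; 3' end CC has 2 G/C ✓; Tm = 64.9 + 41·(12 − 16.4)/21 = 56.3°C, outside 43.5–52.0°C ✗ — fails.
Candidate 2 (18 nt, A=6 T=5 G=4 C=3): GC 7/18 = 38.9%, outside 41.3–53.8% ✗; 3' end AA has 0 G/C, need ≥1 ✗; Tm = 64.9 + 41·(7 − 16.4)/18 = 43.5°C ✓ — fails.
Candidate 3 (20 nt, A=4 T=8 G=7 C=1): GC 8/20 = 40.0%, outside 41.3–53.8% ✗; 3' end GG has 2 G/C ✓; Tm = 64.9 + 41·(8 − 16.4)/20 = 47.7°C ✓ — fails.
Candidate 4 (16 nt, A=2 T=6 G=6 C=2): GC 8/16 = 50.0% ✓; 3' end AG has 1 G/C ✓; Tm = 64.9 + 41·(8 − 16.4)/16 = 43.4°C, outside 43.5–52.0°C ✗ — fails.

None of the candidates satisfy all criteria.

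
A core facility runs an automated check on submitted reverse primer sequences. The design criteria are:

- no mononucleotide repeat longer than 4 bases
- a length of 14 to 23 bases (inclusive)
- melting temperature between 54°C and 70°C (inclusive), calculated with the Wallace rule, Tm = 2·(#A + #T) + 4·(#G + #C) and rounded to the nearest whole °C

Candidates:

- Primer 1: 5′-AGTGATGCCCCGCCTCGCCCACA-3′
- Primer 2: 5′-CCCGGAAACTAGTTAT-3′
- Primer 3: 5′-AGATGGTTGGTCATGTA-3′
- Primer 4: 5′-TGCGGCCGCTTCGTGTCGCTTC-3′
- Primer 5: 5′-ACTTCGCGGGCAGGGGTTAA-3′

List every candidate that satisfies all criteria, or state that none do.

Primer 1 (23 nt, A=4 T=3 G=5 C=11): longest run = 4 ✓; length 23 ✓; Tm = 2·7 + 4·16 = 78°C, outside 54–70°C ✗ — fails.
Primer 2 (16 nt, A=5 T=4 G=3 C=4): longest run = 3 ✓; length 16 ✓; Tm = 2·9 + 4·7 = 46°C, outside 54–70°C ✗ — fails.
Primer 3 (17 nt, A=4 T=6 G=6 C=1): longest run = 2 ✓; length 17 ✓; Tm = 2·10 + 4·7 = 48°C, outside 54–70°C ✗ — fails.
Primer 4 (22 nt, A=0 T=7 G=7 C=8): longest run = 2 ✓; length 22 ✓; Tm = 2·7 + 4·15 = 74°C, outside 54–70°C ✗ — fails.
Primer 5 (20 nt, A=4 T=4 G=8 C=4): longest run = 4 ✓; length 20 ✓; Tm = 2·8 + 4·12 = 64°C ✓ — passes.

Primer 5 only.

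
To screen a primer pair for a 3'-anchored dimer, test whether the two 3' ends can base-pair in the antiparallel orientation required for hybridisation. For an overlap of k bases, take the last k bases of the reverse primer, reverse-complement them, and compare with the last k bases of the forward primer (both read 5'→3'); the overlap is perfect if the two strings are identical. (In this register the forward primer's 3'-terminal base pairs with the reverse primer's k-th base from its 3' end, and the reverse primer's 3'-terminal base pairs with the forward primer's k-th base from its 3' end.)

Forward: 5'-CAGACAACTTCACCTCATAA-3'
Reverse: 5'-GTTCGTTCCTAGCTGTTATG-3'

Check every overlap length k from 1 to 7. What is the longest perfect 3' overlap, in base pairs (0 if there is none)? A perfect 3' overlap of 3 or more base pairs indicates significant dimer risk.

Last 7 bases (5'→3') — forward …CTCATAA, reverse …TGTTATG.
Reverse complement of the reverse primer's last 7 bases: CATAACA; its first k bases are the reverse complement of the reverse primer's last k bases, so a perfect k-base overlap needs the forward primer's last k bases to equal them.
Comparing (forward last k vs required): k=1: A vs C ✗; k=2: AA vs CA ✗; k=3: TAA vs CAT ✗; k=4: ATAA vs CATA ✗; k=5: CATAA vs CATAA ✓; k=6: TCATAA vs CATAAC ✗; k=7: CTCATAA vs CATAACA ✗.
Only k = 5 is perfect, so the longest perfect 3' overlap is 5.

Longest perfect overlap: 5 complementary base pairs; significant dimer risk (threshold 3).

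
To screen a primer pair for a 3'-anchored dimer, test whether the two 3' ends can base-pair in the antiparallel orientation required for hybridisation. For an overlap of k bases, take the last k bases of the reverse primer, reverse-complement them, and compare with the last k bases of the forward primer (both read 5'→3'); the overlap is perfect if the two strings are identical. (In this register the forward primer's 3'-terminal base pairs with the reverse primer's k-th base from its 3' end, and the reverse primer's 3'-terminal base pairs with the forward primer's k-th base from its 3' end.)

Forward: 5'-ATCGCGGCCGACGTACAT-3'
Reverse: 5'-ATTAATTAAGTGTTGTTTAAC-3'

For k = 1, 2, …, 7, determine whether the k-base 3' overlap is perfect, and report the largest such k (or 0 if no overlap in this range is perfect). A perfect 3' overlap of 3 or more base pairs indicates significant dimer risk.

Longest perfect overlap: 0 complementary base pairs; below the dimer-risk threshold (threshold 3).

Last 7 bases (5'→3') — forward …CGTACAT, reverse …GTTTAAC.
Reverse complement of the reverse primer's last 7 bases: GTTAAAC; its first k bases are the reverse complement of the reverse primer's last k bases, so a perfect k-base overlap needs the forward primer's last k bases to equal them.
Comparing (forward last k vs required): k=1: T vs G ✗; k=2: AT vs GT ✗; k=3: CAT vs GTT ✗; k=4: ACAT vs GTTA ✗; k=5: TACAT vs GTTAA ✗; k=6: GTACAT vs GTTAAA ✗; k=7: CGTACAT vs GTTAAAC ✗.
No overlap length from 1 to 7 is perfect, so the longest perfect 3' overlap is 0.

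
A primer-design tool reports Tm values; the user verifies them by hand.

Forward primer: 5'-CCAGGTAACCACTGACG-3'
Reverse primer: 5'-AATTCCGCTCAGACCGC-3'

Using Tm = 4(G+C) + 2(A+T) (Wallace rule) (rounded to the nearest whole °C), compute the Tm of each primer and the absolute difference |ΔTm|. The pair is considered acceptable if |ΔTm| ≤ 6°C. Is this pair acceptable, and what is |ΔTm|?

Forward: A=5 T=2 G=4 C=6 → Tm = 2·7 + 4·10 = 54°C.
Reverse: A=4 T=3 G=3 C=7 → Tm = 2·7 + 4·10 = 54°C.
|ΔTm| = |54 − 54| = 0°C, ≤ 6°C.

|ΔTm| = 0°C; the pair is acceptable.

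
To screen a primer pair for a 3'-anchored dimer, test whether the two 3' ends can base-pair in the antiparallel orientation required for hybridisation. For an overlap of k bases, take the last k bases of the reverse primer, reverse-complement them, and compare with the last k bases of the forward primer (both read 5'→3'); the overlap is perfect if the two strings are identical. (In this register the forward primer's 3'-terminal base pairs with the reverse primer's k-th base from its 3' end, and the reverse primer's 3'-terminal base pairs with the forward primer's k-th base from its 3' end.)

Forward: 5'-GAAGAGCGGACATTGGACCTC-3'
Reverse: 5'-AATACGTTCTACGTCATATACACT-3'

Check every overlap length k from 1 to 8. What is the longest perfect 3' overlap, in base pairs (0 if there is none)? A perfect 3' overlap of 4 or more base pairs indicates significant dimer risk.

Last 8 bases (5'→3') — forward …TGGACCTC, reverse …TATACACT.
Reverse complement of the reverse primer's last 8 bases: AGTGTATA; its first k bases are the reverse complement of the reverse primer's last k bases, so a perfect k-base overlap needs the forward primer's last k bases to equal them.
Comparing (forward last k vs required): k=1: C vs A ✗; k=2: TC vs AG ✗; k=3: CTC vs AGT ✗; k=4: CCTC vs AGTG ✗; k=5: ACCTC vs AGTGT ✗; k=6: GACCTC vs AGTGTA ✗; k=7: GGACCTC vs AGTGTAT ✗; k=8: TGGACCTC vs AGTGTATA ✗.
No overlap length from 1 to 8 is perfect, so the longest perfect 3' overlap is 0.

Longest perfect overlap: 0 complementary base pairs; below the dimer-risk threshold (threshold 4).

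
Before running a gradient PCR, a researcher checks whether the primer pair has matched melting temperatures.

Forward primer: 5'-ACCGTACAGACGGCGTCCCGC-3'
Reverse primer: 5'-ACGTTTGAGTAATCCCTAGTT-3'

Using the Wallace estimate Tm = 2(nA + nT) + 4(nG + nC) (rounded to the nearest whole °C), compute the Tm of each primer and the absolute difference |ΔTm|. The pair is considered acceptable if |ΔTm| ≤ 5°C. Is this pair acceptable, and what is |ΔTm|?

|ΔTm| = 14°C; the pair is not acceptable.

Forward: A=4 T=2 G=6 C=9 → Tm = 2·6 + 4·15 = 72°C.
Reverse: A=5 T=8 G=4 C=4 → Tm = 2·13 + 4·8 = 58°C.
|ΔTm| = |72 − 58| = 14°C, > 5°C.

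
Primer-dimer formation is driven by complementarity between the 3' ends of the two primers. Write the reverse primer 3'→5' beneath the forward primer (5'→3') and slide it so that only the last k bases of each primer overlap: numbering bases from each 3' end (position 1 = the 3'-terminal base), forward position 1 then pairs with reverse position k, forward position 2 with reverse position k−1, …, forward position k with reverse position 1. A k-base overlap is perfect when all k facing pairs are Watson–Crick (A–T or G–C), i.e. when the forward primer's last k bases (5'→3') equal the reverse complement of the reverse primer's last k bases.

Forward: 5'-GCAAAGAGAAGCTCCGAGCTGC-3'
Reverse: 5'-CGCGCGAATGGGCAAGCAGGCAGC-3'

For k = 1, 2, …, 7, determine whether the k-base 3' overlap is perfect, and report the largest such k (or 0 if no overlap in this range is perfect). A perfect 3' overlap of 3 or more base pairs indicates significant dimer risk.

Longest perfect overlap: 5 complementary base pairs; significant dimer risk (threshold 3).

Last 7 bases (5'→3') — forward …GAGCTGC, reverse …AGGCAGC.
Reverse complement of the reverse primer's last 7 bases: GCTGCCT; its first k bases are the reverse complement of the reverse primer's last k bases, so a perfect k-base overlap needs the forward primer's last k bases to equal them.
Comparing (forward last k vs required): k=1: C vs G ✗; k=2: GC vs GC ✓; k=3: TGC vs GCT ✗; k=4: CTGC vs GCTG ✗; k=5: GCTGC vs GCTGC ✓; k=6: AGCTGC vs GCTGCC ✗; k=7: GAGCTGC vs GCTGCCT ✗.
Perfect overlaps at k = 2, 5; the largest is 5.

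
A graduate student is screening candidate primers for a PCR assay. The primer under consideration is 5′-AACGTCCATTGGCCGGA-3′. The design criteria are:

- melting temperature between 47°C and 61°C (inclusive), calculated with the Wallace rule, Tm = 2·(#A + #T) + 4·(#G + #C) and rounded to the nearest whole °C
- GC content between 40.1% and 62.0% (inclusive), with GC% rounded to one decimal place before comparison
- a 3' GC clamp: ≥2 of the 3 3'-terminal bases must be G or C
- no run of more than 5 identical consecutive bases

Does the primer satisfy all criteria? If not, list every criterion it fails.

Meets all criteria.

Base counts: A=4, T=3, G=5, C=5 (length 17).
Tm: Tm = 2·7 + 4·10 = 54°C ✓
GC content: GC 10/17 = 58.8% ✓
GC clamp: 3' end GGA has 2 G/C ✓
homopolymer run: longest run = 2 ✓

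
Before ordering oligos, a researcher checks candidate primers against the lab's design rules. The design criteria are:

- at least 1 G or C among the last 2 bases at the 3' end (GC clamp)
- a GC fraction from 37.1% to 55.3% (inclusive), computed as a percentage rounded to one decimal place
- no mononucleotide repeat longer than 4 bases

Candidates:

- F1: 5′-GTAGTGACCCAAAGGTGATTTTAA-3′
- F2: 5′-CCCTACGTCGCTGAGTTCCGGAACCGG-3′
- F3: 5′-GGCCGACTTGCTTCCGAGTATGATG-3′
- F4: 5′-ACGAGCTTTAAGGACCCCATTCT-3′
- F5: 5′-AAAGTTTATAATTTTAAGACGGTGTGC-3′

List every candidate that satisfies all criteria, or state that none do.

F1 (24 nt, A=8 T=7 G=6 C=3): 3' end AA has 0 G/C, need ≥1 ✗; GC 9/24 = 37.5% ✓; longest run = 4 ✓ — fails.
F2 (27 nt, A=4 T=5 G=8 C=10): 3' end GG has 2 G/C ✓; GC 18/27 = 66.7%, outside 37.1–55.3% ✗; longest run = 3 ✓ — fails.
F3 (25 nt, A=4 T=7 G=8 C=6): 3' end TG has 1 G/C ✓; GC 14/25 = 56.0%, outside 37.1–55.3% ✗; longest run = 2 ✓ — fails.
F4 (23 nt, A=6 T=6 G=4 C=7): 3' end CT has 1 G/C ✓; GC 11/23 = 47.8% ✓; longest run = 4 ✓ — passes.
F5 (27 nt, A=9 T=10 G=6 C=2): 3' end GC has 2 G/C ✓; GC 8/27 = 29.6%, outside 37.1–55.3% ✗; longest run = 4 ✓ — fails.

F4 only.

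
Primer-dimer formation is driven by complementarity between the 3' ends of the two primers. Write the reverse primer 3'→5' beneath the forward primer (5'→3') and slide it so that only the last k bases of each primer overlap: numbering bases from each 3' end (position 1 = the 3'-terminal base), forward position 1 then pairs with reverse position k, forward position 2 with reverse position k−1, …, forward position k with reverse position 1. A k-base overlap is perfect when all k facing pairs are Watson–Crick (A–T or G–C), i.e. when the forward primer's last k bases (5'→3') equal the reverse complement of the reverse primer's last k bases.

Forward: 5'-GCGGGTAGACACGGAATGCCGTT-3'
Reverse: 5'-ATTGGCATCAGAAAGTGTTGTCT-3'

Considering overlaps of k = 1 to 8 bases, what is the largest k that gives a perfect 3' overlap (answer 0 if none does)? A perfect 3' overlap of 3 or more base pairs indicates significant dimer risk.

Longest perfect overlap: 0 complementary base pairs; below the dimer-risk threshold (threshold 3).

Last 8 bases (5'→3') — forward …ATGCCGTT, reverse …TGTTGTCT.
Reverse complement of the reverse primer's last 8 bases: AGACAACA; its first k bases are the reverse complement of the reverse primer's last k bases, so a perfect k-base overlap needs the forward primer's last k bases to equal them.
Comparing (forward last k vs required): k=1: T vs A ✗; k=2: TT vs AG ✗; k=3: GTT vs AGA ✗; k=4: CGTT vs AGAC ✗; k=5: CCGTT vs AGACA ✗; k=6: GCCGTT vs AGACAA ✗; k=7: TGCCGTT vs AGACAAC ✗; k=8: ATGCCGTT vs AGACAACA ✗.
No overlap length from 1 to 8 is perfect, so the longest perfect 3' overlap is 0.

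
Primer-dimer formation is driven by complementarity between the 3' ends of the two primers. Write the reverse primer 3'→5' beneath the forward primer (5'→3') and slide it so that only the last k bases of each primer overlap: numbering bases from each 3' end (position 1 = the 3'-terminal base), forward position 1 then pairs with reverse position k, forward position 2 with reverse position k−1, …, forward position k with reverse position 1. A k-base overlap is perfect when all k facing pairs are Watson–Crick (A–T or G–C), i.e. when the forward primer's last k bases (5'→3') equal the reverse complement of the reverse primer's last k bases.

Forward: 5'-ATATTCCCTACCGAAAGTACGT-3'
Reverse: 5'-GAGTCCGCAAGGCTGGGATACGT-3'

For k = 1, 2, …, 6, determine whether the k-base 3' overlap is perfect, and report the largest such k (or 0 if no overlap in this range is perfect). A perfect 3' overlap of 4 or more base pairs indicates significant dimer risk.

Last 6 bases (5'→3') — forward …GTACGT, reverse …ATACGT.
Reverse complement of the reverse primer's last 6 bases: ACGTAT; its first k bases are the reverse complement of the reverse primer's last k bases, so a perfect k-base overlap needs the forward primer's last k bases to equal them.
Comparing (forward last k vs required): k=1: T vs A ✗; k=2: GT vs AC ✗; k=3: CGT vs ACG ✗; k=4: ACGT vs ACGT ✓; k=5: TACGT vs ACGTA ✗; k=6: GTACGT vs ACGTAT ✗.
Only k = 4 is perfect, so the longest perfect 3' overlap is 4.

Longest perfect overlap: 4 complementary base pairs; significant dimer risk (threshold 4).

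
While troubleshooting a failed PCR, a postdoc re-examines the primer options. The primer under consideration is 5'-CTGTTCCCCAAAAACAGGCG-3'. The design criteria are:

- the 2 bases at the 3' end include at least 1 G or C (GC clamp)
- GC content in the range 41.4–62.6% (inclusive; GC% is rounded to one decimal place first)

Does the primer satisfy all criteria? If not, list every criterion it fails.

Base counts: A=6, T=3, G=4, C=7 (length 20).
GC clamp: 3' end CG has 2 G/C ✓
GC content: GC 11/20 = 55.0% ✓

Meets all criteria.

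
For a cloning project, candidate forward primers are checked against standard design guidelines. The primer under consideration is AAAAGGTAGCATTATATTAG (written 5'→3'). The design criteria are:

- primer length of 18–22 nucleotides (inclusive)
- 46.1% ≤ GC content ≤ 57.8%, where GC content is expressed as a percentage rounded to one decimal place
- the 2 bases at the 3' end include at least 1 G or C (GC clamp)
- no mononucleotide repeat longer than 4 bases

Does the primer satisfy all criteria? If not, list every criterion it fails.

Base counts: A=9, T=6, G=4, C=1 (length 20).
length: length 20 ✓
GC content: GC 5/20 = 25.0%, outside 46.1–57.8% ✗
GC clamp: 3' end AG has 1 G/C ✓
homopolymer run: longest run = 4 ✓

Fails: GC content.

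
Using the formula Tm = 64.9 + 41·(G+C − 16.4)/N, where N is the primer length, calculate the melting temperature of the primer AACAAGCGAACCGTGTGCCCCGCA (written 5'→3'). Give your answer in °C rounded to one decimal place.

62.5°C

Base counts: A=7, T=2, G=6, C=9; G+C = 15, N = 24.
Tm = 64.9 + 41·(15 − 16.4)/24 = 64.9 + -57.40/24 = 62.5°C.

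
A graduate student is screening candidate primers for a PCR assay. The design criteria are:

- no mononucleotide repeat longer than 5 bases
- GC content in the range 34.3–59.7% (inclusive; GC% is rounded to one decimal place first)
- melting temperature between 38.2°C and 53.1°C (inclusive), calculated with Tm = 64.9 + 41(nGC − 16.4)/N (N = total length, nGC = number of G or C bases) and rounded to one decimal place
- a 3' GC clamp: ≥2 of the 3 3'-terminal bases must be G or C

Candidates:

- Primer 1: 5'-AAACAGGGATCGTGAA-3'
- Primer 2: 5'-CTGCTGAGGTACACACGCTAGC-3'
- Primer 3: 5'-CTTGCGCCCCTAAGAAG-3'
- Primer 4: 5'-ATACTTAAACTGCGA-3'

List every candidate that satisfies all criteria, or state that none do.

Primer 1 (16 nt, A=7 T=2 G=5 C=2): longest run = 3 ✓; GC 7/16 = 43.8% ✓; Tm = 64.9 + 41·(7 − 16.4)/16 = 40.8°C ✓; 3' end GAA has 1 G/C, need ≥2 ✗ — fails.
Primer 2 (22 nt, A=5 T=4 G=6 C=7): longest run = 2 ✓; GC 13/22 = 59.1% ✓; Tm = 64.9 + 41·(13 − 16.4)/22 = 58.6°C, outside 38.2–53.1°C ✗; 3' end AGC has 2 G/C ✓ — fails.
Primer 3 (17 nt, A=4 T=3 G=4 C=6): longest run = 4 ✓; GC 10/17 = 58.8% ✓; Tm = 64.9 + 41·(10 − 16.4)/17 = 49.5°C ✓; 3' end AAG has 1 G/C, need ≥2 ✗ — fails.
Primer 4 (15 nt, A=6 T=4 G=2 C=3): longest run = 3 ✓; GC 5/15 = 33.3%, outside 34.3–59.7% ✗; Tm = 64.9 + 41·(5 − 16.4)/15 = 33.7°C, outside 38.2–53.1°C ✗; 3' end CGA has 2 G/C ✓ — fails.

None of the candidates satisfy all criteria.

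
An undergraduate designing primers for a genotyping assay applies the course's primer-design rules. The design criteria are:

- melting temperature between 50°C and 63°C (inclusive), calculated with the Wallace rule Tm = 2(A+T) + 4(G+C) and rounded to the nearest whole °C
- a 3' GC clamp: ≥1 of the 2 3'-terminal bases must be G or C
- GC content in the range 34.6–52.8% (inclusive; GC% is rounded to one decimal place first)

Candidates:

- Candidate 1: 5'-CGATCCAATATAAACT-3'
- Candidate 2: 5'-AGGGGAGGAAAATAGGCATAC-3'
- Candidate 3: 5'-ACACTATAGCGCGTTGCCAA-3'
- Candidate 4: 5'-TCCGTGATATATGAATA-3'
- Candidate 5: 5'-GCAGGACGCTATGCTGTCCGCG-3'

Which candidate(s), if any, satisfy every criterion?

Candidate 2 only.

Candidate 1 (16 nt, A=7 T=4 G=1 C=4): Tm = 2·11 + 4·5 = 42°C, outside 50–63°C ✗; 3' end CT has 1 G/C ✓; GC 5/16 = 31.3%, outside 34.6–52.8% ✗ — fails.
Candidate 2 (21 nt, A=9 T=2 G=8 C=2): Tm = 2·11 + 4·10 = 62°C ✓; 3' end AC has 1 G/C ✓; GC 10/21 = 47.6% ✓ — passes.
Candidate 3 (20 nt, A=6 T=4 G=4 C=6): Tm = 2·10 + 4·10 = 60°C ✓; 3' end AA has 0 G/C, need ≥1 ✗; GC 10/20 = 50.0% ✓ — fails.
Candidate 4 (17 nt, A=6 T=6 G=3 C=2): Tm = 2·12 + 4·5 = 44°C, outside 50–63°C ✗; 3' end TA has 0 G/C, need ≥1 ✗; GC 5/17 = 29.4%, outside 34.6–52.8% ✗ — fails.
Candidate 5 (22 nt, A=3 T=4 G=8 C=7): Tm = 2·7 + 4·15 = 74°C, outside 50–63°C ✗; 3' end CG has 2 G/C ✓; GC 15/22 = 68.2%, outside 34.6–52.8% ✗ — fails.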